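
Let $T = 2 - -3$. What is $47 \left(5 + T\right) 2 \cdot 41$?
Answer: $38540$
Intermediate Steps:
$T = 5$ ($T = 2 + 3 = 5$)
$47 \left(5 + T\right) 2 \cdot 41 = 47 \left(5 + 5\right) 2 \cdot 41 = 47 \cdot 10 \cdot 2 \cdot 41 = 47 \cdot 20 \cdot 41 = 940 \cdot 41 = 38540$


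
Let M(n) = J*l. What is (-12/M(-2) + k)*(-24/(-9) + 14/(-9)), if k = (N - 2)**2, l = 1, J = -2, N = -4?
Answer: 140/3 ≈ 46.667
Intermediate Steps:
M(n) = -2 (M(n) = -2*1 = -2)
k = 36 (k = (-4 - 2)**2 = (-6)**2 = 36)
(-12/M(-2) + k)*(-24/(-9) + 14/(-9)) = (-12/(-2) + 36)*(-24/(-9) + 14/(-9)) = (-12*(-1/2) + 36)*(-24*(-1/9) + 14*(-1/9)) = (6 + 36)*(8/3 - 14/9) = 42*(10/9) = 140/3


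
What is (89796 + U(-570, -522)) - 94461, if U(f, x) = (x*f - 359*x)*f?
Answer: -276419325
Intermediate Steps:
U(f, x) = f*(-359*x + f*x) (U(f, x) = (f*x - 359*x)*f = (-359*x + f*x)*f = f*(-359*x + f*x))
(89796 + U(-570, -522)) - 94461 = (89796 - 570*(-522)*(-359 - 570)) - 94461 = (89796 - 570*(-522)*(-929)) - 94461 = (89796 - 276414660) - 94461 = -276324864 - 94461 = -276419325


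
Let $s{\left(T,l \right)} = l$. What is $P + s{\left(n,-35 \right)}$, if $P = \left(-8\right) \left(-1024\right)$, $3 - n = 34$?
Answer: $8157$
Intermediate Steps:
$n = -31$ ($n = 3 - 34 = -31$)
$P = 8192$
$P + s{\left(n,-35 \right)} = 8192 - 35 = 8157$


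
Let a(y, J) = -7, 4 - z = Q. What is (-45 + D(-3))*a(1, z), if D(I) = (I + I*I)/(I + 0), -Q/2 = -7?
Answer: 329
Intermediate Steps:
Q = 14 (Q = -2*(-7) = 14)
z = -10 (z = 4 - 1*14 = 4 - 14 = -10)
D(I) = (I + I²)/I
(-45 + D(-3))*a(1, z) = (-45 + (1 - 3))*(-7) = (-45 - 2)*(-7) = -47*(-7) = 329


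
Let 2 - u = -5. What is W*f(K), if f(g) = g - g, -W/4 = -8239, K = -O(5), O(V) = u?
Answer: 0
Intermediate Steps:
u = 7 (u = 2 - 1*(-5) = 2 + 5 = 7)
O(V) = 7
K = -7 (K = -1*7 = -7)
W = 32956 (W = -4*(-8239) = 32956)
f(g) = 0
W*f(K) = 32956*0 = 0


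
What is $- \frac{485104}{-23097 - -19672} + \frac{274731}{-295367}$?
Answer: $\frac{142342759493}{1011631975} \approx 140.71$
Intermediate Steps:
$- \frac{485104}{-23097 - -19672} + \frac{274731}{-295367} = - \frac{485104}{-23097 + 19672} + 274731 \left(- \frac{1}{295367}\right) = - \frac{485104}{-3425} - \frac{274731}{295367} = \left(-485104\right) \left(- \frac{1}{3425}\right) - \frac{274731}{295367} = \frac{485104}{3425} - \frac{274731}{295367} = \frac{142342759493}{1011631975}$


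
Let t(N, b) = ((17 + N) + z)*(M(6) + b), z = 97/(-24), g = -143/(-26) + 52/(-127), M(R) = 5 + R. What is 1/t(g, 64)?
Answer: 1016/1375325 ≈ 0.00073873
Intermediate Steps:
g = 1293/254 (g = -143*(-1/26) + 52*(-1/127) = 11/2 - 52/127 = 1293/254 ≈ 5.0906)
z = -97/24 (z = 97*(-1/24) = -97/24 ≈ -4.0417)
t(N, b) = (11 + b)*(311/24 + N) (t(N, b) = ((17 + N) - 97/24)*((5 + 6) + b) = (311/24 + N)*(11 + b) = (11 + b)*(311/24 + N))
1/t(g, 64) = 1/(3421/24 + 11*(1293/254) + (311/24)*64 + (1293/254)*64) = 1/(3421/24 + 14223/254 + 2488/3 + 41376/127) = 1/(1375325/1016) = 1016/1375325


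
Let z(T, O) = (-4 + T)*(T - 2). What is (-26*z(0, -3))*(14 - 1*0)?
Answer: -2912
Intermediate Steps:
z(T, O) = (-4 + T)*(-2 + T)
(-26*z(0, -3))*(14 - 1*0) = (-26*(8 + 0**2 - 6*0))*(14 - 1*0) = (-26*(8 + 0 + 0))*(14 + 0) = -26*8*14 = -208*14 = -2912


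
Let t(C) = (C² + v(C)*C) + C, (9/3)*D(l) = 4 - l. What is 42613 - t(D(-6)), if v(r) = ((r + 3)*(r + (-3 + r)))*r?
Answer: 3429583/81 ≈ 42341.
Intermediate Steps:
D(l) = 4/3 - l/3 (D(l) = (4 - l)/3 = 4/3 - l/3)
v(r) = r*(-3 + 2*r)*(3 + r) (v(r) = ((3 + r)*(-3 + 2*r))*r = ((-3 + 2*r)*(3 + r))*r = r*(-3 + 2*r)*(3 + r))
t(C) = C + C² + C²*(-9 + 2*C² + 3*C) (t(C) = (C² + (C*(-9 + 2*C² + 3*C))*C) + C = (C² + C²*(-9 + 2*C² + 3*C)) + C = C + C² + C²*(-9 + 2*C² + 3*C))
42613 - t(D(-6)) = 42613 - (4/3 - ⅓*(-6))*(1 + (4/3 - ⅓*(-6)) + (4/3 - ⅓*(-6))*(-9 + 2*(4/3 - ⅓*(-6))² + 3*(4/3 - ⅓*(-6)))) = 42613 - (4/3 + 2)*(1 + (4/3 + 2) + (4/3 + 2)*(-9 + 2*(4/3 + 2)² + 3*(4/3 + 2))) = 42613 - 10*(1 + 10/3 + 10*(-9 + 2*(10/3)² + 3*(10/3))/3)/3 = 42613 - 10*(1 + 10/3 + 10*(-9 + 2*(100/9) + 10)/3)/3 = 42613 - 10*(1 + 10/3 + 10*(-9 + 200/9 + 10)/3)/3 = 42613 - 10*(1 + 10/3 + (10/3)*(209/9))/3 = 42613 - 10*(1 + 10/3 + 2090/27)/3 = 42613 - 10*2207/(3*27) = 42613 - 1*22070/81 = 42613 - 22070/81 = 3429583/81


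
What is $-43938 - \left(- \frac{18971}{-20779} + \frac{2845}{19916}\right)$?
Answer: $- \frac{18183500015723}{413834564} \approx -43939.0$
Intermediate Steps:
$-43938 - \left(- \frac{18971}{-20779} + \frac{2845}{19916}\right) = -43938 - \left(\left(-18971\right) \left(- \frac{1}{20779}\right) + 2845 \cdot \frac{1}{19916}\right) = -43938 - \left(\frac{18971}{20779} + \frac{2845}{19916}\right) = -43938 - \frac{436942691}{413834564} = - \frac{18183500015723}{413834564}$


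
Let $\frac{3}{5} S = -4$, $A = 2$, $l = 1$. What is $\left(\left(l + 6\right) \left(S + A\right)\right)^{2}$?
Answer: $\frac{9604}{9} \approx 1067.1$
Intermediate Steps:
$S = - \frac{20}{3}$ ($S = \frac{5}{3} \left(-4\right) = - \frac{20}{3} \approx -6.6667$)
$\left(\left(l + 6\right) \left(S + A\right)\right)^{2} = \left(\left(1 + 6\right) \left(- \frac{20}{3} + 2\right)\right)^{2} = \left(7 \left(- \frac{14}{3}\right)\right)^{2} = \left(- \frac{98}{3}\right)^{2} = \frac{9604}{9}$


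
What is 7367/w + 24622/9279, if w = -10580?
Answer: 192142367/98171820 ≈ 1.9572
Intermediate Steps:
7367/w + 24622/9279 = 7367/(-10580) + 24622/9279 = 7367*(-1/10580) + 24622*(1/9279) = -7367/10580 + 24622/9279 = 192142367/98171820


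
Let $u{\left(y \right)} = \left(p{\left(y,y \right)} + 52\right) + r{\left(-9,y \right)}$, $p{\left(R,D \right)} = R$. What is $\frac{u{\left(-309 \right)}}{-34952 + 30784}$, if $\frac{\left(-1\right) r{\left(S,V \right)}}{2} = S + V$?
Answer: $- \frac{379}{4168} \approx -0.090931$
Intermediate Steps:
$r{\left(S,V \right)} = - 2 S - 2 V$ ($r{\left(S,V \right)} = - 2 \left(S + V\right) = - 2 S - 2 V$)
$u{\left(y \right)} = 70 - y$ ($u{\left(y \right)} = \left(y + 52\right) - \left(-18 + 2 y\right) = \left(52 + y\right) - \left(-18 + 2 y\right) = 70 - y$)
$\frac{u{\left(-309 \right)}}{-34952 + 30784} = \frac{70 - -309}{-34952 + 30784} = \frac{70 + 309}{-4168} = 379 \left(- \frac{1}{4168}\right) = - \frac{379}{4168}$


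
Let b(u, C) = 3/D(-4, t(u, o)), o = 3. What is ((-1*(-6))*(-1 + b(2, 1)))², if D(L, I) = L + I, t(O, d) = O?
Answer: 225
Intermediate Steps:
D(L, I) = I + L
b(u, C) = 3/(-4 + u) (b(u, C) = 3/(u - 4) = 3/(-4 + u))
((-1*(-6))*(-1 + b(2, 1)))² = ((-1*(-6))*(-1 + 3/(-4 + 2)))² = (6*(-1 + 3/(-2)))² = (6*(-1 + 3*(-½)))² = (6*(-1 - 3/2))² = (6*(-5/2))² = (-15)² = 225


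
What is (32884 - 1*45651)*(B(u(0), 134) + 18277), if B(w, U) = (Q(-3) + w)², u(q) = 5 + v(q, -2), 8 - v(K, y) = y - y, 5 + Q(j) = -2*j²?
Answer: -234619159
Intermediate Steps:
Q(j) = -5 - 2*j²
v(K, y) = 8 (v(K, y) = 8 - (y - y) = 8 - 1*0 = 8 + 0 = 8)
u(q) = 13 (u(q) = 5 + 8 = 13)
B(w, U) = (-23 + w)² (B(w, U) = ((-5 - 2*(-3)²) + w)² = ((-5 - 2*9) + w)² = ((-5 - 18) + w)² = (-23 + w)²)
(32884 - 1*45651)*(B(u(0), 134) + 18277) = (32884 - 1*45651)*((23 - 1*13)² + 18277) = (32884 - 45651)*((23 - 13)² + 18277) = -12767*(10² + 18277) = -12767*(100 + 18277) = -12767*18377 = -234619159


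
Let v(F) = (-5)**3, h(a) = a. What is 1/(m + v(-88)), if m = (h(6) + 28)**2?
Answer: 1/1031 ≈ 0.00096993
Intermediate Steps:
v(F) = -125
m = 1156 (m = (6 + 28)**2 = 34**2 = 1156)
1/(m + v(-88)) = 1/(1156 - 125) = 1/1031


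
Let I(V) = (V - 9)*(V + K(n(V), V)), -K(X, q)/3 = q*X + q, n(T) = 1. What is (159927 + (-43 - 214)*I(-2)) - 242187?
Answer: -53990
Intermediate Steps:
K(X, q) = -3*q - 3*X*q (K(X, q) = -3*(q*X + q) = -3*(X*q + q) = -3*(q + X*q) = -3*q - 3*X*q)
I(V) = -5*V*(-9 + V) (I(V) = (V - 9)*(V - 3*V*(1 + 1)) = (-9 + V)*(V - 3*V*2) = (-9 + V)*(V - 6*V) = (-9 + V)*(-5*V) = -5*V*(-9 + V))
(159927 + (-43 - 214)*I(-2)) - 242187 = (159927 + (-43 - 214)*(5*(-2)*(9 - 1*(-2)))) - 242187 = (159927 - 1285*(-2)*(9 + 2)) - 242187 = (159927 - 1285*(-2)*11) - 242187 = (159927 - 257*(-110)) - 242187 = (159927 + 28270) - 242187 = 188197 - 242187 = -53990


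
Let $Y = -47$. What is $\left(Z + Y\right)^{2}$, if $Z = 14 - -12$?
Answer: $441$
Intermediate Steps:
$Z = 26$ ($Z = 14 + 12 = 26$)
$\left(Z + Y\right)^{2} = \left(26 - 47\right)^{2} = \left(-21\right)^{2} = 441$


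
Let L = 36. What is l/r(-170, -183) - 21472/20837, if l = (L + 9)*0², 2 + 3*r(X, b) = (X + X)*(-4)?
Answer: -21472/20837 ≈ -1.0305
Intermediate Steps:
r(X, b) = -⅔ - 8*X/3 (r(X, b) = -⅔ + ((X + X)*(-4))/3 = -⅔ + ((2*X)*(-4))/3 = -⅔ + (-8*X)/3 = -⅔ - 8*X/3)
l = 0 (l = (36 + 9)*0² = 45*0 = 0)
l/r(-170, -183) - 21472/20837 = 0/(-⅔ - 8/3*(-170)) - 21472/20837 = 0/(-⅔ + 1360/3) - 21472*1/20837 = 0/(1358/3) - 21472/20837 = 0*(3/1358) - 21472/20837 = 0 - 21472/20837 = -21472/20837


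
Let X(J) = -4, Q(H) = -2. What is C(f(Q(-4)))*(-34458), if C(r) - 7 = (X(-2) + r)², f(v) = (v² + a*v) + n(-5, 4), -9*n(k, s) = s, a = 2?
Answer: -24890162/27 ≈ -9.2186e+5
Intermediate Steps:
n(k, s) = -s/9
f(v) = -4/9 + v² + 2*v (f(v) = (v² + 2*v) - ⅑*4 = (v² + 2*v) - 4/9 = -4/9 + v² + 2*v)
C(r) = 7 + (-4 + r)²
C(f(Q(-4)))*(-34458) = (7 + (-4 + (-4/9 + (-2)² + 2*(-2)))²)*(-34458) = (7 + (-4 + (-4/9 + 4 - 4))²)*(-34458) = (7 + (-4 - 4/9)²)*(-34458) = (7 + (-40/9)²)*(-34458) = (7 + 1600/81)*(-34458) = (2167/81)*(-34458) = -24890162/27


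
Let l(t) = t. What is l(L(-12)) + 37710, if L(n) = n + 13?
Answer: 37711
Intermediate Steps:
L(n) = 13 + n
l(L(-12)) + 37710 = (13 - 12) + 37710 = 1 + 37710 = 37711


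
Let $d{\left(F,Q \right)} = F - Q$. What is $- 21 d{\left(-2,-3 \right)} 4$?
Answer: $-84$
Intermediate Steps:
$- 21 d{\left(-2,-3 \right)} 4 = - 21 \left(-2 - -3\right) 4 = - 21 \left(-2 + 3\right) 4 = \left(-21\right) 1 \cdot 4 = \left(-21\right) 4 = -84$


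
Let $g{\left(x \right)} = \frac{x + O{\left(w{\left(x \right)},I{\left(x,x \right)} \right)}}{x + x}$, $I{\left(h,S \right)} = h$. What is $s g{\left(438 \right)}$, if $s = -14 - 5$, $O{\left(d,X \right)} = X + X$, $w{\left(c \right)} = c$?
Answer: $- \frac{57}{2} \approx -28.5$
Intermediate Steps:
$O{\left(d,X \right)} = 2 X$
$s = -19$
$g{\left(x \right)} = \frac{3}{2}$ ($g{\left(x \right)} = \frac{x + 2 x}{x + x} = \frac{3 x}{2 x} = 3 x \frac{1}{2 x} = \frac{3}{2}$)
$s g{\left(438 \right)} = \left(-19\right) \frac{3}{2} = - \frac{57}{2}$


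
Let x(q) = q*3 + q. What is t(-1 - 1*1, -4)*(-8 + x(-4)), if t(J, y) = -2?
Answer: 48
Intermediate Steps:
x(q) = 4*q (x(q) = 3*q + q = 4*q)
t(-1 - 1*1, -4)*(-8 + x(-4)) = -2*(-8 + 4*(-4)) = -2*(-8 - 16) = -2*(-24) = 48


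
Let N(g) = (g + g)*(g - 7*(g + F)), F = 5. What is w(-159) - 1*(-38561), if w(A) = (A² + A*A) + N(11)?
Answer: 86901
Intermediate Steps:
N(g) = 2*g*(-35 - 6*g) (N(g) = (g + g)*(g - 7*(g + 5)) = (2*g)*(g - 7*(5 + g)) = (2*g)*(g + (-35 - 7*g)) = (2*g)*(-35 - 6*g) = 2*g*(-35 - 6*g))
w(A) = -2222 + 2*A² (w(A) = (A² + A*A) - 2*11*(35 + 6*11) = (A² + A²) - 2*11*(35 + 66) = 2*A² - 2*11*101 = 2*A² - 2222 = -2222 + 2*A²)
w(-159) - 1*(-38561) = (-2222 + 2*(-159)²) - 1*(-38561) = (-2222 + 2*25281) + 38561 = (-2222 + 50562) + 38561 = 48340 + 38561 = 86901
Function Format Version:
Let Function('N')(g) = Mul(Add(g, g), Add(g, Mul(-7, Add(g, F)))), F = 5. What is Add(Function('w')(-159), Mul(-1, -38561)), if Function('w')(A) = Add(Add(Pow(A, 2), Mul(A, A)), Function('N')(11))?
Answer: 86901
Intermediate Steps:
Function('N')(g) = Mul(2, g, Add(-35, Mul(-6, g))) (Function('N')(g) = Mul(Add(g, g), Add(g, Mul(-7, Add(g, 5)))) = Mul(Mul(2, g), Add(g, Mul(-7, Add(5, g)))) = Mul(Mul(2, g), Add(g, Add(-35, Mul(-7, g)))) = Mul(Mul(2, g), Add(-35, Mul(-6, g))) = Mul(2, g, Add(-35, Mul(-6, g))))
Function('w')(A) = Add(-2222, Mul(2, Pow(A, 2))) (Function('w')(A) = Add(Add(Pow(A, 2), Mul(A, A)), Mul(-2, 11, Add(35, Mul(6, 11)))) = Add(Add(Pow(A, 2), Pow(A, 2)), Mul(-2, 11, Add(35, 66))) = Add(Mul(2, Pow(A, 2)), Mul(-2, 11, 101)) = Add(Mul(2, Pow(A, 2)), -2222) = Add(-2222, Mul(2, Pow(A, 2))))
Add(Function('w')(-159), Mul(-1, -38561)) = Add(Add(-2222, Mul(2, Pow(-159, 2))), Mul(-1, -38561)) = Add(Add(-2222, Mul(2, 25281)), 38561) = Add(Add(-2222, 50562), 38561) = Add(48340, 38561) = 86901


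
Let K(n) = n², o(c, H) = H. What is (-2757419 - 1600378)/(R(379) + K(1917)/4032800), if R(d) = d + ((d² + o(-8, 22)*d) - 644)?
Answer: -3486237600/121371929 ≈ -28.724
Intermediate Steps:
R(d) = -644 + d² + 23*d (R(d) = d + ((d² + 22*d) - 644) = d + (-644 + d² + 22*d) = -644 + d² + 23*d)
(-2757419 - 1600378)/(R(379) + K(1917)/4032800) = (-2757419 - 1600378)/((-644 + 379² + 23*379) + 1917²/4032800) = -4357797/((-644 + 143641 + 8717) + 3674889*(1/4032800)) = -4357797/(151714 + 729/800) = -4357797/121371929/800 = -4357797*800/121371929 = -3486237600/121371929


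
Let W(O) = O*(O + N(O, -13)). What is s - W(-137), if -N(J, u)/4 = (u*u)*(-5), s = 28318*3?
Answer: 529245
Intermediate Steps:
s = 84954
N(J, u) = 20*u**2 (N(J, u) = -4*u*u*(-5) = -4*u**2*(-5) = -(-20)*u**2 = 20*u**2)
W(O) = O*(3380 + O) (W(O) = O*(O + 20*(-13)**2) = O*(O + 20*169) = O*(O + 3380) = O*(3380 + O))
s - W(-137) = 84954 - (-137)*(3380 - 137) = 84954 - (-137)*3243 = 84954 - 1*(-444291) = 84954 + 444291 = 529245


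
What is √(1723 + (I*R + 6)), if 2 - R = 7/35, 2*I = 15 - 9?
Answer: 4*√2710/5 ≈ 41.646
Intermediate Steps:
I = 3 (I = (15 - 9)/2 = (½)*6 = 3)
R = 9/5 (R = 2 - 7/35 = 2 - 1*⅕ = 2 - ⅕ = 9/5 ≈ 1.8000)
√(1723 + (I*R + 6)) = √(1723 + (3*(9/5) + 6)) = √(1723 + (27/5 + 6)) = √(1723 + 57/5) = √(8672/5) = 4*√2710/5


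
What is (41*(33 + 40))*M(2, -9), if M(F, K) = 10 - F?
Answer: 23944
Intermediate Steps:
(41*(33 + 40))*M(2, -9) = (41*(33 + 40))*(10 - 1*2) = (41*73)*(10 - 2) = 2993*8 = 23944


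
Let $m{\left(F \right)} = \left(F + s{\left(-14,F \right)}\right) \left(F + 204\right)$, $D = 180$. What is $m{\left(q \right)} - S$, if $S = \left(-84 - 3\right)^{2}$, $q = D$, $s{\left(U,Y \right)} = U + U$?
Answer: $50799$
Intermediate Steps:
$s{\left(U,Y \right)} = 2 U$
$q = 180$
$m{\left(F \right)} = \left(-28 + F\right) \left(204 + F\right)$ ($m{\left(F \right)} = \left(F + 2 \left(-14\right)\right) \left(F + 204\right) = \left(F - 28\right) \left(204 + F\right) = \left(-28 + F\right) \left(204 + F\right)$)
$S = 7569$ ($S = \left(-87\right)^{2} = 7569$)
$m{\left(q \right)} - S = \left(-5712 + 180^{2} + 176 \cdot 180\right) - 7569 = \left(-5712 + 32400 + 31680\right) - 7569 = 58368 - 7569 = 50799$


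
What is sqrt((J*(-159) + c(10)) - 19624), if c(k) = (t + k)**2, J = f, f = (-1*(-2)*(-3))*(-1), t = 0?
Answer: I*sqrt(20478) ≈ 143.1*I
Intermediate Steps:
f = 6 (f = (2*(-3))*(-1) = -6*(-1) = 6)
J = 6
c(k) = k**2 (c(k) = (0 + k)**2 = k**2)
sqrt((J*(-159) + c(10)) - 19624) = sqrt((6*(-159) + 10**2) - 19624) = sqrt((-954 + 100) - 19624) = sqrt(-854 - 19624) = sqrt(-20478) = I*sqrt(20478)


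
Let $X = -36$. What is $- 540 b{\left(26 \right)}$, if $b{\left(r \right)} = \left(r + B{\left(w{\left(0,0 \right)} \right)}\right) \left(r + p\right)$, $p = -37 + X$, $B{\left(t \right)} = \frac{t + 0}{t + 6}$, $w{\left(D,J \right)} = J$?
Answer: $659880$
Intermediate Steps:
$B{\left(t \right)} = \frac{t}{6 + t}$
$p = -73$ ($p = -37 - 36 = -73$)
$b{\left(r \right)} = r \left(-73 + r\right)$ ($b{\left(r \right)} = \left(r + \frac{0}{6 + 0}\right) \left(r - 73\right) = \left(r + \frac{0}{6}\right) \left(-73 + r\right) = \left(r + 0 \cdot \frac{1}{6}\right) \left(-73 + r\right) = \left(r + 0\right) \left(-73 + r\right) = r \left(-73 + r\right)$)
$- 540 b{\left(26 \right)} = - 540 \cdot 26 \left(-73 + 26\right) = - 540 \cdot 26 \left(-47\right) = \left(-540\right) \left(-1222\right) = 659880$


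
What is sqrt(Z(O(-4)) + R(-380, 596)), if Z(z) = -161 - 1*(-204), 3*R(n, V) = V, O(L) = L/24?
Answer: 5*sqrt(87)/3 ≈ 15.546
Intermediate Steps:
O(L) = L/24 (O(L) = L*(1/24) = L/24)
R(n, V) = V/3
Z(z) = 43 (Z(z) = -161 + 204 = 43)
sqrt(Z(O(-4)) + R(-380, 596)) = sqrt(43 + (1/3)*596) = sqrt(43 + 596/3) = sqrt(725/3) = 5*sqrt(87)/3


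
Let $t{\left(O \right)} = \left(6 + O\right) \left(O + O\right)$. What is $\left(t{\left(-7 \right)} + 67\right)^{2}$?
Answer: $6561$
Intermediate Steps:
$t{\left(O \right)} = 2 O \left(6 + O\right)$ ($t{\left(O \right)} = \left(6 + O\right) 2 O = 2 O \left(6 + O\right)$)
$\left(t{\left(-7 \right)} + 67\right)^{2} = \left(2 \left(-7\right) \left(6 - 7\right) + 67\right)^{2} = \left(2 \left(-7\right) \left(-1\right) + 67\right)^{2} = \left(14 + 67\right)^{2} = 81^{2} = 6561$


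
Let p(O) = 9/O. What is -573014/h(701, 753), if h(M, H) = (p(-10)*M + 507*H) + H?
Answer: -5730140/3818931 ≈ -1.5005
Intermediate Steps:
h(M, H) = 508*H - 9*M/10 (h(M, H) = ((9/(-10))*M + 507*H) + H = ((9*(-⅒))*M + 507*H) + H = (-9*M/10 + 507*H) + H = (507*H - 9*M/10) + H = 508*H - 9*M/10)
-573014/h(701, 753) = -573014/(508*753 - 9/10*701) = -573014/(382524 - 6309/10) = -573014/3818931/10 = -573014*10/3818931 = -5730140/3818931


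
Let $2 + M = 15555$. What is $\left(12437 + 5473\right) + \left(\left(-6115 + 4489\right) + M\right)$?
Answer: $31837$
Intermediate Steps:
$M = 15553$ ($M = -2 + 15555 = 15553$)
$\left(12437 + 5473\right) + \left(\left(-6115 + 4489\right) + M\right) = \left(12437 + 5473\right) + \left(\left(-6115 + 4489\right) + 15553\right) = 17910 + \left(-1626 + 15553\right) = 17910 + 13927 = 31837$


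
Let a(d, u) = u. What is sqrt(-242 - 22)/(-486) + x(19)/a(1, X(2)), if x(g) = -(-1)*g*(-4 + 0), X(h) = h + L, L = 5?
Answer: -76/7 - I*sqrt(66)/243 ≈ -10.857 - 0.033432*I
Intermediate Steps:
X(h) = 5 + h (X(h) = h + 5 = 5 + h)
x(g) = -4*g (x(g) = -(-1)*g*(-4) = -(-1)*(-4*g) = -4*g)
sqrt(-242 - 22)/(-486) + x(19)/a(1, X(2)) = sqrt(-242 - 22)/(-486) + (-4*19)/(5 + 2) = sqrt(-264)*(-1/486) - 76/7 = (2*I*sqrt(66))*(-1/486) - 76*1/7 = -I*sqrt(66)/243 - 76/7 = -76/7 - I*sqrt(66)/243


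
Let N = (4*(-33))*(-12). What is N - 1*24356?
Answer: -22772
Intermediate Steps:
N = 1584 (N = -132*(-12) = 1584)
N - 1*24356 = 1584 - 1*24356 = 1584 - 24356 = -22772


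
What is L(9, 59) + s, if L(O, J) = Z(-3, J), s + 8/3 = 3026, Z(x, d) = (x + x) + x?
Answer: 9043/3 ≈ 3014.3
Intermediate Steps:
Z(x, d) = 3*x (Z(x, d) = 2*x + x = 3*x)
s = 9070/3 (s = -8/3 + 3026 = 9070/3 ≈ 3023.3)
L(O, J) = -9 (L(O, J) = 3*(-3) = -9)
L(9, 59) + s = -9 + 9070/3 = 9043/3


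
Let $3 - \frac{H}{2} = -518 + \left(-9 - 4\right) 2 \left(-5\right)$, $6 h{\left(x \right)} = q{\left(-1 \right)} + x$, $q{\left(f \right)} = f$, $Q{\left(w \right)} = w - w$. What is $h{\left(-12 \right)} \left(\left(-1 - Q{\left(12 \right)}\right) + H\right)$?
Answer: $- \frac{10153}{6} \approx -1692.2$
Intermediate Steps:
$Q{\left(w \right)} = 0$
$h{\left(x \right)} = - \frac{1}{6} + \frac{x}{6}$ ($h{\left(x \right)} = \frac{-1 + x}{6} = - \frac{1}{6} + \frac{x}{6}$)
$H = 782$ ($H = 6 - 2 \left(-518 + \left(-9 - 4\right) 2 \left(-5\right)\right) = 6 - 2 \left(-518 - -130\right) = 6 - 2 \left(-518 + 130\right) = 6 - -776 = 6 + 776 = 782$)
$h{\left(-12 \right)} \left(\left(-1 - Q{\left(12 \right)}\right) + H\right) = \left(- \frac{1}{6} + \frac{1}{6} \left(-12\right)\right) \left(\left(-1 - 0\right) + 782\right) = \left(- \frac{1}{6} - 2\right) \left(\left(-1 + 0\right) + 782\right) = - \frac{13 \left(-1 + 782\right)}{6} = \left(- \frac{13}{6}\right) 781 = - \frac{10153}{6}$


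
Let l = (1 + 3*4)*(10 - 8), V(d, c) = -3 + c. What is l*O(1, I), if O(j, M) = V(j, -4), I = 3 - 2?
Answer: -182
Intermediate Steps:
I = 1
O(j, M) = -7 (O(j, M) = -3 - 4 = -7)
l = 26 (l = (1 + 12)*2 = 13*2 = 26)
l*O(1, I) = 26*(-7) = -182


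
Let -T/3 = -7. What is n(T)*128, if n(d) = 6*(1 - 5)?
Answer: -3072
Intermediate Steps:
T = 21 (T = -3*(-7) = 21)
n(d) = -24 (n(d) = 6*(-4) = -24)
n(T)*128 = -24*128 = -3072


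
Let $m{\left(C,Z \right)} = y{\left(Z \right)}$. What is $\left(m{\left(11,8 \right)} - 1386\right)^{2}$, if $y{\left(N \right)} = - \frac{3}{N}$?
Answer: $\frac{123010281}{64} \approx 1.922 \cdot 10^{6}$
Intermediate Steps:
$m{\left(C,Z \right)} = - \frac{3}{Z}$
$\left(m{\left(11,8 \right)} - 1386\right)^{2} = \left(- \frac{3}{8} - 1386\right)^{2} = \left(- \frac{11091}{8}\right)^{2} = \frac{123010281}{64}$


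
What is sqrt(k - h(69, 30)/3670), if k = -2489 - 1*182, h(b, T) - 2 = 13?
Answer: I*sqrt(1439019478)/734 ≈ 51.682*I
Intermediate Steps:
h(b, T) = 15 (h(b, T) = 2 + 13 = 15)
k = -2671 (k = -2489 - 182 = -2671)
sqrt(k - h(69, 30)/3670) = sqrt(-2671 - 1*15/3670) = sqrt(-2671 - 15*1/3670) = sqrt(-2671 - 3/734) = sqrt(-1960517/734) = I*sqrt(1439019478)/734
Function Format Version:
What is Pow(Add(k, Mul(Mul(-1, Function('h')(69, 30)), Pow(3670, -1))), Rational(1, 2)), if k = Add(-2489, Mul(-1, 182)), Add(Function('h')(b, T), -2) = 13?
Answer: Mul(Rational(1, 734), I, Pow(1439019478, Rational(1, 2))) ≈ Mul(51.682, I)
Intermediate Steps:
Function('h')(b, T) = 15 (Function('h')(b, T) = Add(2, 13) = 15)
k = -2671 (k = Add(-2489, -182) = -2671)
Pow(Add(k, Mul(Mul(-1, Function('h')(69, 30)), Pow(3670, -1))), Rational(1, 2)) = Pow(Add(-2671, Mul(Mul(-1, 15), Pow(3670, -1))), Rational(1, 2)) = Pow(Add(-2671, Mul(-15, Rational(1, 3670))), Rational(1, 2)) = Pow(Add(-2671, Rational(-3, 734)), Rational(1, 2)) = Pow(Rational(-1960517, 734), Rational(1, 2)) = Mul(Rational(1, 734), I, Pow(1439019478, Rational(1, 2)))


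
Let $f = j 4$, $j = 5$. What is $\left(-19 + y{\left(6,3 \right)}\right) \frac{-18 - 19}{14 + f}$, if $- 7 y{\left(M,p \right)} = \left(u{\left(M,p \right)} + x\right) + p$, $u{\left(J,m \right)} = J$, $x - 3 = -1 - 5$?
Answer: $\frac{5143}{238} \approx 21.609$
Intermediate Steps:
$x = -3$ ($x = 3 - 6 = -3$)
$y{\left(M,p \right)} = \frac{3}{7} - \frac{M}{7} - \frac{p}{7}$ ($y{\left(M,p \right)} = - \frac{\left(M - 3\right) + p}{7} = - \frac{\left(-3 + M\right) + p}{7} = - \frac{-3 + M + p}{7} = \frac{3}{7} - \frac{M}{7} - \frac{p}{7}$)
$f = 20$ ($f = 5 \cdot 4 = 20$)
$\left(-19 + y{\left(6,3 \right)}\right) \frac{-18 - 19}{14 + f} = \left(-19 - \frac{6}{7}\right) \frac{-18 - 19}{14 + 20} = \left(-19 - \frac{6}{7}\right) \left(- \frac{37}{34}\right) = \left(-19 - \frac{6}{7}\right) \left(\left(-37\right) \frac{1}{34}\right) = \left(- \frac{139}{7}\right) \left(- \frac{37}{34}\right) = \frac{5143}{238}$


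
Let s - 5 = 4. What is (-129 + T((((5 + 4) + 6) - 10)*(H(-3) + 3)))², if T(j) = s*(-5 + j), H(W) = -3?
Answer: 30276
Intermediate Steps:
s = 9 (s = 5 + 4 = 9)
T(j) = -45 + 9*j (T(j) = 9*(-5 + j) = -45 + 9*j)
(-129 + T((((5 + 4) + 6) - 10)*(H(-3) + 3)))² = (-129 + (-45 + 9*((((5 + 4) + 6) - 10)*(-3 + 3))))² = (-129 + (-45 + 9*(((9 + 6) - 10)*0)))² = (-129 + (-45 + 9*((15 - 10)*0)))² = (-129 + (-45 + 9*(5*0)))² = (-129 + (-45 + 9*0))² = (-129 + (-45 + 0))² = (-129 - 45)² = (-174)² = 30276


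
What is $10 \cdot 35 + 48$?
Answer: $398$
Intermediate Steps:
$10 \cdot 35 + 48 = 350 + 48 = 398$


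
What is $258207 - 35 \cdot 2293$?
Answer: $177952$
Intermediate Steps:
$258207 - 35 \cdot 2293 = 258207 - 80255 = 177952$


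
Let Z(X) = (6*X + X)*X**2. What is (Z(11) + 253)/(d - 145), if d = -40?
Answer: -1914/37 ≈ -51.730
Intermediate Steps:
Z(X) = 7*X**3 (Z(X) = (7*X)*X**2 = 7*X**3)
(Z(11) + 253)/(d - 145) = (7*11**3 + 253)/(-40 - 145) = (7*1331 + 253)/(-185) = (9317 + 253)*(-1/185) = 9570*(-1/185) = -1914/37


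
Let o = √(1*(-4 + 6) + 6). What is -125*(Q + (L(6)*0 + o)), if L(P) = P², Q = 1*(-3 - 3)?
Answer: 750 - 250*√2 ≈ 396.45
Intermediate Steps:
Q = -6 (Q = 1*(-6) = -6)
o = 2*√2 (o = √(1*2 + 6) = √(2 + 6) = √8 = 2*√2 ≈ 2.8284)
-125*(Q + (L(6)*0 + o)) = -125*(-6 + (6²*0 + 2*√2)) = -125*(-6 + (36*0 + 2*√2)) = -125*(-6 + (0 + 2*√2)) = -125*(-6 + 2*√2) = 750 - 250*√2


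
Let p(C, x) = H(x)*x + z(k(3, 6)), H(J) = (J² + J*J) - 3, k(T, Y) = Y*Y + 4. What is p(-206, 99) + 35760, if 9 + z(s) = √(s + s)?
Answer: 1976052 + 4*√5 ≈ 1.9761e+6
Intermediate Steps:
k(T, Y) = 4 + Y² (k(T, Y) = Y² + 4 = 4 + Y²)
z(s) = -9 + √2*√s (z(s) = -9 + √(s + s) = -9 + √(2*s) = -9 + √2*√s)
H(J) = -3 + 2*J² (H(J) = (J² + J²) - 3 = 2*J² - 3 = -3 + 2*J²)
p(C, x) = -9 + 4*√5 + x*(-3 + 2*x²) (p(C, x) = (-3 + 2*x²)*x + (-9 + √2*√(4 + 6²)) = x*(-3 + 2*x²) + (-9 + √2*√(4 + 36)) = x*(-3 + 2*x²) + (-9 + √2*√40) = x*(-3 + 2*x²) + (-9 + √2*(2*√10)) = x*(-3 + 2*x²) + (-9 + 4*√5) = -9 + 4*√5 + x*(-3 + 2*x²))
p(-206, 99) + 35760 = (-9 + 4*√5 + 99*(-3 + 2*99²)) + 35760 = (-9 + 4*√5 + 99*(-3 + 2*9801)) + 35760 = (-9 + 4*√5 + 99*(-3 + 19602)) + 35760 = (-9 + 4*√5 + 99*19599) + 35760 = (-9 + 4*√5 + 1940301) + 35760 = (1940292 + 4*√5) + 35760 = 1976052 + 4*√5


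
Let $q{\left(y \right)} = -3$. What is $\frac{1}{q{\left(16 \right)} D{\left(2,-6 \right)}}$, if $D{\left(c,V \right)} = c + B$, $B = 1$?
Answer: $- \frac{1}{9} \approx -0.11111$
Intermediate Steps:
$D{\left(c,V \right)} = 1 + c$ ($D{\left(c,V \right)} = c + 1 = 1 + c$)
$\frac{1}{q{\left(16 \right)} D{\left(2,-6 \right)}} = \frac{1}{\left(-3\right) \left(1 + 2\right)} = \frac{1}{\left(-3\right) 3} = \frac{1}{-9} = - \frac{1}{9}$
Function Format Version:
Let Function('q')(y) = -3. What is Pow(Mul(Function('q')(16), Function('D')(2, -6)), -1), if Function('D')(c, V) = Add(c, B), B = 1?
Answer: Rational(-1, 9) ≈ -0.11111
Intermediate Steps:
Function('D')(c, V) = Add(1, c) (Function('D')(c, V) = Add(c, 1) = Add(1, c))
Pow(Mul(Function('q')(16), Function('D')(2, -6)), -1) = Pow(Mul(-3, Add(1, 2)), -1) = Pow(Mul(-3, 3), -1) = Pow(-9, -1) = Rational(-1, 9)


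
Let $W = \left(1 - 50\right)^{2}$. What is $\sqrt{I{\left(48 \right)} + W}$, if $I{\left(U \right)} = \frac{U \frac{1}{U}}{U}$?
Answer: $\frac{\sqrt{345747}}{12} \approx 49.0$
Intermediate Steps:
$I{\left(U \right)} = \frac{1}{U}$ ($I{\left(U \right)} = 1 \frac{1}{U} = \frac{1}{U}$)
$W = 2401$ ($W = \left(-49\right)^{2} = 2401$)
$\sqrt{I{\left(48 \right)} + W} = \sqrt{\frac{1}{48} + 2401} = \sqrt{\frac{115249}{48}} = \frac{\sqrt{345747}}{12}$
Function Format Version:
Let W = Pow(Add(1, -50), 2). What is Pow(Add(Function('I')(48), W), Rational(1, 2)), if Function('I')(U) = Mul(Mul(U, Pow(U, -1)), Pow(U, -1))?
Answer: Mul(Rational(1, 12), Pow(345747, Rational(1, 2))) ≈ 49.000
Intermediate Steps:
Function('I')(U) = Pow(U, -1) (Function('I')(U) = Mul(1, Pow(U, -1)) = Pow(U, -1))
W = 2401 (W = Pow(-49, 2) = 2401)
Pow(Add(Function('I')(48), W), Rational(1, 2)) = Pow(Add(Pow(48, -1), 2401), Rational(1, 2)) = Pow(Add(Rational(1, 48), 2401), Rational(1, 2)) = Pow(Rational(115249, 48), Rational(1, 2)) = Mul(Rational(1, 12), Pow(345747, Rational(1, 2)))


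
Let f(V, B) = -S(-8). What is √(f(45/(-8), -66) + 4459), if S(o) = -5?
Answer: 12*√31 ≈ 66.813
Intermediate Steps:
f(V, B) = 5 (f(V, B) = -1*(-5) = 5)
√(f(45/(-8), -66) + 4459) = √(5 + 4459) = √4464 = 12*√31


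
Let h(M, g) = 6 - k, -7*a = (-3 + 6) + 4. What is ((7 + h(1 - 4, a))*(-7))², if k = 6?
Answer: 2401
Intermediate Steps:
a = -1 (a = -((-3 + 6) + 4)/7 = -(3 + 4)/7 = -⅐*7 = -1)
h(M, g) = 0 (h(M, g) = 6 - 1*6 = 6 - 6 = 0)
((7 + h(1 - 4, a))*(-7))² = ((7 + 0)*(-7))² = (7*(-7))² = (-49)² = 2401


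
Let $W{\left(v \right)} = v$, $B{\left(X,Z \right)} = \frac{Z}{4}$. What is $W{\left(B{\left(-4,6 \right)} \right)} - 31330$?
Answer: $- \frac{62657}{2} \approx -31329.0$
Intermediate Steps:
$B{\left(X,Z \right)} = \frac{Z}{4}$ ($B{\left(X,Z \right)} = Z \frac{1}{4} = \frac{Z}{4}$)
$W{\left(B{\left(-4,6 \right)} \right)} - 31330 = \frac{1}{4} \cdot 6 - 31330 = \frac{3}{2} - 31330 = - \frac{62657}{2}$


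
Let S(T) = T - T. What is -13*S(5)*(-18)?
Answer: 0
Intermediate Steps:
S(T) = 0
-13*S(5)*(-18) = -13*0*(-18) = 0*(-18) = 0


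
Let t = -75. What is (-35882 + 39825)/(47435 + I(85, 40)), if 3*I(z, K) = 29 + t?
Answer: 11829/142259 ≈ 0.083151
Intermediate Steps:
I(z, K) = -46/3 (I(z, K) = (29 - 75)/3 = (⅓)*(-46) = -46/3)
(-35882 + 39825)/(47435 + I(85, 40)) = (-35882 + 39825)/(47435 - 46/3) = 3943/(142259/3) = 3943*(3/142259) = 11829/142259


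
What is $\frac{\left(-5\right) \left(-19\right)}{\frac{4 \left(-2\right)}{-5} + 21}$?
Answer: $\frac{475}{113} \approx 4.2035$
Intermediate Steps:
$\frac{\left(-5\right) \left(-19\right)}{\frac{4 \left(-2\right)}{-5} + 21} = \frac{95}{\left(-8\right) \left(- \frac{1}{5}\right) + 21} = \frac{95}{\frac{8}{5} + 21} = \frac{95}{\frac{113}{5}} = 95 \cdot \frac{5}{113} = \frac{475}{113}$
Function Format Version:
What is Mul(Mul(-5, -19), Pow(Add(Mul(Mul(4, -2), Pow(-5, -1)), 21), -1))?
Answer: Rational(475, 113) ≈ 4.2035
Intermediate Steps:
Mul(Mul(-5, -19), Pow(Add(Mul(Mul(4, -2), Pow(-5, -1)), 21), -1)) = Mul(95, Pow(Add(Mul(-8, Rational(-1, 5)), 21), -1)) = Mul(95, Pow(Add(Rational(8, 5), 21), -1)) = Mul(95, Pow(Rational(113, 5), -1)) = Mul(95, Rational(5, 113)) = Rational(475, 113)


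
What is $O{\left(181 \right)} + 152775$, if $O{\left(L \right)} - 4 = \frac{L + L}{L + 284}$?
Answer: $\frac{71042597}{465} \approx 1.5278 \cdot 10^{5}$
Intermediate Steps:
$O{\left(L \right)} = 4 + \frac{2 L}{284 + L}$ ($O{\left(L \right)} = 4 + \frac{L + L}{L + 284} = 4 + \frac{2 L}{284 + L}$)
$O{\left(181 \right)} + 152775 = \frac{2 \left(568 + 3 \cdot 181\right)}{284 + 181} + 152775 = \frac{2 \left(568 + 543\right)}{465} + 152775 = 2 \cdot \frac{1}{465} \cdot 1111 + 152775 = \frac{2222}{465} + 152775 = \frac{71042597}{465}$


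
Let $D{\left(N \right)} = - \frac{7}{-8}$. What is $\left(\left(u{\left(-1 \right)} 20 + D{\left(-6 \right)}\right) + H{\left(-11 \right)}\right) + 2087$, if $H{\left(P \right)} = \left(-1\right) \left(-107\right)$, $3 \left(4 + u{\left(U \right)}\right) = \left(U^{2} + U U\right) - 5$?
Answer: $\frac{16759}{8} \approx 2094.9$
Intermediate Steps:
$u{\left(U \right)} = - \frac{17}{3} + \frac{2 U^{2}}{3}$ ($u{\left(U \right)} = -4 + \frac{\left(U^{2} + U U\right) - 5}{3} = -4 + \frac{\left(U^{2} + U^{2}\right) - 5}{3} = -4 + \frac{2 U^{2} - 5}{3} = -4 + \frac{-5 + 2 U^{2}}{3} = -4 + \left(- \frac{5}{3} + \frac{2 U^{2}}{3}\right) = - \frac{17}{3} + \frac{2 U^{2}}{3}$)
$D{\left(N \right)} = \frac{7}{8}$ ($D{\left(N \right)} = \left(-7\right) \left(- \frac{1}{8}\right) = \frac{7}{8}$)
$H{\left(P \right)} = 107$
$\left(\left(u{\left(-1 \right)} 20 + D{\left(-6 \right)}\right) + H{\left(-11 \right)}\right) + 2087 = \left(\left(\left(- \frac{17}{3} + \frac{2 \left(-1\right)^{2}}{3}\right) 20 + \frac{7}{8}\right) + 107\right) + 2087 = \left(\left(\left(- \frac{17}{3} + \frac{2}{3} \cdot 1\right) 20 + \frac{7}{8}\right) + 107\right) + 2087 = \left(\left(\left(- \frac{17}{3} + \frac{2}{3}\right) 20 + \frac{7}{8}\right) + 107\right) + 2087 = \left(\left(\left(-5\right) 20 + \frac{7}{8}\right) + 107\right) + 2087 = \left(\left(-100 + \frac{7}{8}\right) + 107\right) + 2087 = \left(- \frac{793}{8} + 107\right) + 2087 = \frac{63}{8} + 2087 = \frac{16759}{8}$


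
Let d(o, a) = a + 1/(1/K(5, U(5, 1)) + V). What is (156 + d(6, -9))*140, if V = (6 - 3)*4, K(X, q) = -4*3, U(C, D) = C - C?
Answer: 2944620/143 ≈ 20592.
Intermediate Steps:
U(C, D) = 0
K(X, q) = -12
V = 12 (V = 3*4 = 12)
d(o, a) = 12/143 + a (d(o, a) = a + 1/(1/(-12) + 12) = a + 1/(-1/12 + 12) = a + 1/(143/12) = a + 12/143 = 12/143 + a)
(156 + d(6, -9))*140 = (156 + (12/143 - 9))*140 = (156 - 1275/143)*140 = (21033/143)*140 = 2944620/143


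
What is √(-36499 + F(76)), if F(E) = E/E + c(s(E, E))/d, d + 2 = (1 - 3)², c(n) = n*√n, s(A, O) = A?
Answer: √(-36498 + 76*√19) ≈ 190.18*I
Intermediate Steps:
c(n) = n^(3/2)
d = 2 (d = -2 + (1 - 3)² = -2 + (-2)² = -2 + 4 = 2)
F(E) = 1 + E^(3/2)/2 (F(E) = E/E + E^(3/2)/2 = 1 + E^(3/2)*(½) = 1 + E^(3/2)/2)
√(-36499 + F(76)) = √(-36499 + (1 + 76^(3/2)/2)) = √(-36499 + (1 + (152*√19)/2)) = √(-36499 + (1 + 76*√19)) = √(-36498 + 76*√19)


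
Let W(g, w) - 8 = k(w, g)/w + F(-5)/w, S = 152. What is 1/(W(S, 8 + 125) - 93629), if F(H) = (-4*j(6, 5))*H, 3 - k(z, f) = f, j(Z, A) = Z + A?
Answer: -133/12451522 ≈ -1.0681e-5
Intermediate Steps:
j(Z, A) = A + Z
k(z, f) = 3 - f
F(H) = -44*H (F(H) = (-4*(5 + 6))*H = (-4*11)*H = -44*H)
W(g, w) = 8 + 220/w + (3 - g)/w (W(g, w) = 8 + ((3 - g)/w + (-44*(-5))/w) = 8 + ((3 - g)/w + 220/w) = 8 + (220/w + (3 - g)/w) = 8 + 220/w + (3 - g)/w)
1/(W(S, 8 + 125) - 93629) = 1/((223 - 1*152 + 8*(8 + 125))/(8 + 125) - 93629) = 1/((223 - 152 + 8*133)/133 - 93629) = 1/((223 - 152 + 1064)/133 - 93629) = 1/((1/133)*1135 - 93629) = 1/(1135/133 - 93629) = 1/(-12451522/133) = -133/12451522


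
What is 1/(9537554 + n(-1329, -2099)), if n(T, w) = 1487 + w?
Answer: 1/9536942 ≈ 1.0486e-7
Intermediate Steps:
1/(9537554 + n(-1329, -2099)) = 1/(9537554 + (1487 - 2099)) = 1/(9537554 - 612) = 1/9536942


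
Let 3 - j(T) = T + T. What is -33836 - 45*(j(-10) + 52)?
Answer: -37211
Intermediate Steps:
j(T) = 3 - 2*T (j(T) = 3 - (T + T) = 3 - 2*T)
-33836 - 45*(j(-10) + 52) = -33836 - 45*((3 - 2*(-10)) + 52) = -33836 - 45*((3 + 20) + 52) = -33836 - 45*(23 + 52) = -33836 - 45*75 = -33836 - 1*3375 = -33836 - 3375 = -37211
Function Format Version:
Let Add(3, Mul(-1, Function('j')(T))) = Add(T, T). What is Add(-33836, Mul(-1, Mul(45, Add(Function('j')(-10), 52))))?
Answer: -37211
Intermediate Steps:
Function('j')(T) = Add(3, Mul(-2, T)) (Function('j')(T) = Add(3, Mul(-1, Add(T, T))) = Add(3, Mul(-1, Mul(2, T))) = Add(3, Mul(-2, T)))
Add(-33836, Mul(-1, Mul(45, Add(Function('j')(-10), 52)))) = Add(-33836, Mul(-1, Mul(45, Add(Add(3, Mul(-2, -10)), 52)))) = Add(-33836, Mul(-1, Mul(45, Add(Add(3, 20), 52)))) = Add(-33836, Mul(-1, Mul(45, Add(23, 52)))) = Add(-33836, Mul(-1, Mul(45, 75))) = Add(-33836, Mul(-1, 3375)) = Add(-33836, -3375) = -37211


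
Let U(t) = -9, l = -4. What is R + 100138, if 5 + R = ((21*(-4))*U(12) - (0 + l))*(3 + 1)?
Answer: 103173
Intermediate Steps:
R = 3035 (R = -5 + ((21*(-4))*(-9) - (0 - 4))*(3 + 1) = -5 + (-84*(-9) - 1*(-4))*4 = -5 + (756 + 4)*4 = -5 + 760*4 = -5 + 3040 = 3035)
R + 100138 = 3035 + 100138 = 103173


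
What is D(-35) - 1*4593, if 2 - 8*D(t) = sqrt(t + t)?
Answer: -18371/4 - I*sqrt(70)/8 ≈ -4592.8 - 1.0458*I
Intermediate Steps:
D(t) = 1/4 - sqrt(2)*sqrt(t)/8 (D(t) = 1/4 - sqrt(t + t)/8 = 1/4 - sqrt(2)*sqrt(t)/8)
D(-35) - 1*4593 = (1/4 - sqrt(2)*sqrt(-35)/8) - 1*4593 = (1/4 - sqrt(2)*I*sqrt(35)/8) - 4593 = (1/4 - I*sqrt(70)/8) - 4593 = -18371/4 - I*sqrt(70)/8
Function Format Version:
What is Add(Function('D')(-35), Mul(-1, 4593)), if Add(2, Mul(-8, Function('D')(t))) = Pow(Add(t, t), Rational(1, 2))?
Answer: Add(Rational(-18371, 4), Mul(Rational(-1, 8), I, Pow(70, Rational(1, 2)))) ≈ Add(-4592.8, Mul(-1.0458, I))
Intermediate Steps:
Function('D')(t) = Add(Rational(1, 4), Mul(Rational(-1, 8), Pow(2, Rational(1, 2)), Pow(t, Rational(1, 2)))) (Function('D')(t) = Add(Rational(1, 4), Mul(Rational(-1, 8), Pow(Add(t, t), Rational(1, 2)))) = Add(Rational(1, 4), Mul(Rational(-1, 8), Pow(Mul(2, t), Rational(1, 2)))) = Add(Rational(1, 4), Mul(Rational(-1, 8), Mul(Pow(2, Rational(1, 2)), Pow(t, Rational(1, 2))))) = Add(Rational(1, 4), Mul(Rational(-1, 8), Pow(2, Rational(1, 2)), Pow(t, Rational(1, 2)))))
Add(Function('D')(-35), Mul(-1, 4593)) = Add(Add(Rational(1, 4), Mul(Rational(-1, 8), Pow(2, Rational(1, 2)), Pow(-35, Rational(1, 2)))), Mul(-1, 4593)) = Add(Add(Rational(1, 4), Mul(Rational(-1, 8), Pow(2, Rational(1, 2)), Mul(I, Pow(35, Rational(1, 2))))), -4593) = Add(Add(Rational(1, 4), Mul(Rational(-1, 8), I, Pow(70, Rational(1, 2)))), -4593) = Add(Rational(-18371, 4), Mul(Rational(-1, 8), I, Pow(70, Rational(1, 2))))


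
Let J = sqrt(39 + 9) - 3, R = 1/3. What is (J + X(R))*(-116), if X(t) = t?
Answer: 928/3 - 464*sqrt(3) ≈ -494.34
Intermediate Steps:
R = 1/3 ≈ 0.33333
J = -3 + 4*sqrt(3) (J = sqrt(48) - 3 = 4*sqrt(3) - 3 = -3 + 4*sqrt(3) ≈ 3.9282)
(J + X(R))*(-116) = ((-3 + 4*sqrt(3)) + 1/3)*(-116) = (-8/3 + 4*sqrt(3))*(-116) = 928/3 - 464*sqrt(3)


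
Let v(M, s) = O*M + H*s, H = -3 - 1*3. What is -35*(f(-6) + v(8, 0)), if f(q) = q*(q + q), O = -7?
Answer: -560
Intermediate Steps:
H = -6 (H = -3 - 3 = -6)
f(q) = 2*q² (f(q) = q*(2*q) = 2*q²)
v(M, s) = -7*M - 6*s
-35*(f(-6) + v(8, 0)) = -35*(2*(-6)² + (-7*8 - 6*0)) = -35*(2*36 + (-56 + 0)) = -35*(72 - 56) = -35*16 = -560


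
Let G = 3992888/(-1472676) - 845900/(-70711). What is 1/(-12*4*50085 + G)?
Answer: -26033598159/62586611813207462 ≈ -4.1596e-7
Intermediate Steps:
G = 240848881258/26033598159 (G = 3992888*(-1/1472676) - 845900*(-1/70711) = -998222/368169 + 845900/70711 = 240848881258/26033598159 ≈ 9.2515)
1/(-12*4*50085 + G) = 1/(-12*4*50085 + 240848881258/26033598159) = 1/(-48*50085 + 240848881258/26033598159) = 1/(-2404080 + 240848881258/26033598159) = 1/(-62586611813207462/26033598159) = -26033598159/62586611813207462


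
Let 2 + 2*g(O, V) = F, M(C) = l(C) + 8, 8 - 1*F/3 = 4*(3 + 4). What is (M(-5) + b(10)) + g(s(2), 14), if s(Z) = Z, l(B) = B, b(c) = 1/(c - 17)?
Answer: -197/7 ≈ -28.143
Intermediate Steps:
b(c) = 1/(-17 + c)
F = -60 (F = 24 - 12*(3 + 4) = 24 - 12*7 = 24 - 3*28 = 24 - 84 = -60)
M(C) = 8 + C (M(C) = C + 8 = 8 + C)
g(O, V) = -31 (g(O, V) = -1 + (½)*(-60) = -1 - 30 = -31)
(M(-5) + b(10)) + g(s(2), 14) = ((8 - 5) + 1/(-17 + 10)) - 31 = (3 + 1/(-7)) - 31 = (3 - ⅐) - 31 = 20/7 - 31 = -197/7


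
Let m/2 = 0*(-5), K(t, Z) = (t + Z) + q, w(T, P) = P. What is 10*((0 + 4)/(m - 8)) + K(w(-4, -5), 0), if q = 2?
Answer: -8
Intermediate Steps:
K(t, Z) = 2 + Z + t (K(t, Z) = (t + Z) + 2 = (Z + t) + 2 = 2 + Z + t)
m = 0 (m = 2*(0*(-5)) = 2*0 = 0)
10*((0 + 4)/(m - 8)) + K(w(-4, -5), 0) = 10*((0 + 4)/(0 - 8)) + (2 + 0 - 5) = 10*(4/(-8)) - 3 = 10*(4*(-⅛)) - 3 = 10*(-½) - 3 = -5 - 3 = -8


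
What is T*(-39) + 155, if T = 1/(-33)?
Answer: 1718/11 ≈ 156.18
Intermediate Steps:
T = -1/33 ≈ -0.030303
T*(-39) + 155 = -1/33*(-39) + 155 = 13/11 + 155 = 1718/11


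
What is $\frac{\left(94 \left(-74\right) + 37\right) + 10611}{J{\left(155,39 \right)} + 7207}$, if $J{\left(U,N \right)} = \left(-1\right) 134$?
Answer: $\frac{3692}{7073} \approx 0.52199$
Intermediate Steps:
$J{\left(U,N \right)} = -134$
$\frac{\left(94 \left(-74\right) + 37\right) + 10611}{J{\left(155,39 \right)} + 7207} = \frac{\left(94 \left(-74\right) + 37\right) + 10611}{-134 + 7207} = \frac{\left(-6956 + 37\right) + 10611}{7073} = \left(-6919 + 10611\right) \frac{1}{7073} = 3692 \cdot \frac{1}{7073} = \frac{3692}{7073}$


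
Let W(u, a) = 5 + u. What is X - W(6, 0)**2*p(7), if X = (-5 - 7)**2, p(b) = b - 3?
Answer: -340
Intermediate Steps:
p(b) = -3 + b
X = 144 (X = (-12)**2 = 144)
X - W(6, 0)**2*p(7) = 144 - (5 + 6)**2*(-3 + 7) = 144 - 11**2*4 = 144 - 121*4 = 144 - 1*484 = 144 - 484 = -340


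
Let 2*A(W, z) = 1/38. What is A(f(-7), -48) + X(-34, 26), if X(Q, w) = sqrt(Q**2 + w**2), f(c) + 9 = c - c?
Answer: 1/76 + 2*sqrt(458) ≈ 42.815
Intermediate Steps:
f(c) = -9 (f(c) = -9 + (c - c) = -9 + 0 = -9)
A(W, z) = 1/76 (A(W, z) = (1/2)/38 = (1/2)*(1/38) = 1/76)
A(f(-7), -48) + X(-34, 26) = 1/76 + sqrt((-34)**2 + 26**2) = 1/76 + sqrt(1156 + 676) = 1/76 + sqrt(1832) = 1/76 + 2*sqrt(458)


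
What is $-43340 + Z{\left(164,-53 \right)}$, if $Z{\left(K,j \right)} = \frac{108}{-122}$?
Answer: $- \frac{2643794}{61} \approx -43341.0$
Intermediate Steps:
$Z{\left(K,j \right)} = - \frac{54}{61}$ ($Z{\left(K,j \right)} = 108 \left(- \frac{1}{122}\right) = - \frac{54}{61}$)
$-43340 + Z{\left(164,-53 \right)} = -43340 - \frac{54}{61} = - \frac{2643794}{61}$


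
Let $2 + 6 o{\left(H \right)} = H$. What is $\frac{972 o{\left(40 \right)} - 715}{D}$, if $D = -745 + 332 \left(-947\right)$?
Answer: $- \frac{5441}{315149} \approx -0.017265$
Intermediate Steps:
$o{\left(H \right)} = - \frac{1}{3} + \frac{H}{6}$
$D = -315149$ ($D = -745 - 314404 = -315149$)
$\frac{972 o{\left(40 \right)} - 715}{D} = \frac{972 \left(- \frac{1}{3} + \frac{1}{6} \cdot 40\right) - 715}{-315149} = \left(972 \left(- \frac{1}{3} + \frac{20}{3}\right) - 715\right) \left(- \frac{1}{315149}\right) = \left(972 \cdot \frac{19}{3} - 715\right) \left(- \frac{1}{315149}\right) = \left(6156 - 715\right) \left(- \frac{1}{315149}\right) = 5441 \left(- \frac{1}{315149}\right) = - \frac{5441}{315149}$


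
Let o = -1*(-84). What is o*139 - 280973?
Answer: -269297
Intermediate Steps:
o = 84
o*139 - 280973 = 84*139 - 280973 = 11676 - 280973 = -269297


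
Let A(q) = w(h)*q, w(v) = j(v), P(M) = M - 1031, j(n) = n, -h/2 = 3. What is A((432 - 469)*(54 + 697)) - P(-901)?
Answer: 168654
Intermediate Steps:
h = -6 (h = -2*3 = -6)
P(M) = -1031 + M
w(v) = v
A(q) = -6*q
A((432 - 469)*(54 + 697)) - P(-901) = -6*(432 - 469)*(54 + 697) - (-1031 - 901) = -(-222)*751 - 1*(-1932) = -6*(-27787) + 1932 = 166722 + 1932 = 168654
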